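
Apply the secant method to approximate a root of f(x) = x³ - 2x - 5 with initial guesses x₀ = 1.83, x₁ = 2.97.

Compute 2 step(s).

f(x) = x³ - 2x - 5
x₀ = 1.83, x₁ = 2.97

Secant formula: x_{n+1} = x_n - f(x_n)(x_n - x_{n-1})/(f(x_n) - f(x_{n-1}))

Iteration 1:
  f(1.830000) = -2.531513
  f(2.970000) = 15.258073
  x_2 = 2.970000 - 15.258073×(2.970000 - 1.830000)/(15.258073 - (-2.531513))
       = 1.992226
Iteration 2:
  f(2.970000) = 15.258073
  f(1.992226) = -1.077383
  x_3 = 1.992226 - (-1.077383)×(1.992226 - 2.970000)/(-1.077383 - 15.258073)
       = 2.056713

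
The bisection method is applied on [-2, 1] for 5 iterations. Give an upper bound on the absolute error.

Bisection error bound: |error| ≤ (b-a)/2^n
|error| ≤ (1 - (-2))/2^5 = 3/2^5
|error| ≤ 0.0937500000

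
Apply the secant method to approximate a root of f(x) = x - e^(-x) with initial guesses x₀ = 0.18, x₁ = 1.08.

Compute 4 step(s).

f(x) = x - e^(-x)
x₀ = 0.18, x₁ = 1.08

Secant formula: x_{n+1} = x_n - f(x_n)(x_n - x_{n-1})/(f(x_n) - f(x_{n-1}))

Iteration 1:
  f(0.180000) = -0.655270
  f(1.080000) = 0.740404
  x_2 = 1.080000 - 0.740404×(1.080000 - 0.180000)/(0.740404 - (-0.655270))
       = 0.602551
Iteration 2:
  f(1.080000) = 0.740404
  f(0.602551) = 0.055137
  x_3 = 0.602551 - 0.055137×(0.602551 - 1.080000)/(0.055137 - 0.740404)
       = 0.564135
Iteration 3:
  f(0.602551) = 0.055137
  f(0.564135) = -0.004717
  x_4 = 0.564135 - (-0.004717)×(0.564135 - 0.602551)/(-0.004717 - 0.055137)
       = 0.567162
Iteration 4:
  f(0.564135) = -0.004717
  f(0.567162) = 0.000030
  x_5 = 0.567162 - 0.000030×(0.567162 - 0.564135)/(0.000030 - (-0.004717))
       = 0.567143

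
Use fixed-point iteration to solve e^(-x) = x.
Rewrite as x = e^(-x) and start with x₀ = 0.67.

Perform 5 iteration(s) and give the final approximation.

Equation: e^(-x) = x
Fixed-point form: x = e^(-x)
x₀ = 0.67

x_1 = g(0.670000) = 0.511709
x_2 = g(0.511709) = 0.599470
x_3 = g(0.599470) = 0.549102
x_4 = g(0.549102) = 0.577468
x_5 = g(0.577468) = 0.561318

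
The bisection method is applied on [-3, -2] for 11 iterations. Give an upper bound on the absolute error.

Bisection error bound: |error| ≤ (b-a)/2^n
|error| ≤ (-2 - (-3))/2^11 = 1/2^11
|error| ≤ 0.0004882812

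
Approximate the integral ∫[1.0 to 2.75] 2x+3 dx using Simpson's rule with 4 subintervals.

f(x) = 2x+3
a = 1.0, b = 2.75, n = 4
h = (b - a)/n = 0.437500

Simpson's rule: (h/3)[f(x₀) + 4f(x₁) + 2f(x₂) + ... + f(xₙ)]

x_0 = 1.0000, f(x_0) = 5.000000, coefficient = 1
x_1 = 1.4375, f(x_1) = 5.875000, coefficient = 4
x_2 = 1.8750, f(x_2) = 6.750000, coefficient = 2
x_3 = 2.3125, f(x_3) = 7.625000, coefficient = 4
x_4 = 2.7500, f(x_4) = 8.500000, coefficient = 1

I ≈ (0.437500/3) × 81.000000 = 11.812500
Exact value: 11.812500
Error: 0.000000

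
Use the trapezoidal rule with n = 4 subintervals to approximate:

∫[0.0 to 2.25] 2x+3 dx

f(x) = 2x+3
a = 0.0, b = 2.25, n = 4
h = (b - a)/n = 0.562500

Trapezoidal rule: (h/2)[f(x₀) + 2f(x₁) + 2f(x₂) + ... + f(xₙ)]

x_0 = 0.0000, f(x_0) = 3.000000, coefficient = 1
x_1 = 0.5625, f(x_1) = 4.125000, coefficient = 2
x_2 = 1.1250, f(x_2) = 5.250000, coefficient = 2
x_3 = 1.6875, f(x_3) = 6.375000, coefficient = 2
x_4 = 2.2500, f(x_4) = 7.500000, coefficient = 1

I ≈ (0.562500/2) × 42.000000 = 11.812500
Exact value: 11.812500
Error: 0.000000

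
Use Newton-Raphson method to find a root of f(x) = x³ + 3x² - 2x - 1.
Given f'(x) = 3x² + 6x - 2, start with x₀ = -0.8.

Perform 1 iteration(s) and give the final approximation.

f(x) = x³ + 3x² - 2x - 1
f'(x) = 3x² + 6x - 2
x₀ = -0.8

Newton-Raphson formula: x_{n+1} = x_n - f(x_n)/f'(x_n)

Iteration 1:
  f(-0.800000) = 2.008000
  f'(-0.800000) = -4.880000
  x_1 = -0.800000 - 2.008000/(-4.880000) = -0.388525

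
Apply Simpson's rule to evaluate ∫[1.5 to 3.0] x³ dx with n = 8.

f(x) = x³
a = 1.5, b = 3.0, n = 8
h = (b - a)/n = 0.187500

Simpson's rule: (h/3)[f(x₀) + 4f(x₁) + 2f(x₂) + ... + f(xₙ)]

x_0 = 1.5000, f(x_0) = 3.375000, coefficient = 1
x_1 = 1.6875, f(x_1) = 4.805420, coefficient = 4
x_2 = 1.8750, f(x_2) = 6.591797, coefficient = 2
x_3 = 2.0625, f(x_3) = 8.773682, coefficient = 4
x_4 = 2.2500, f(x_4) = 11.390625, coefficient = 2
x_5 = 2.4375, f(x_5) = 14.482178, coefficient = 4
x_6 = 2.6250, f(x_6) = 18.087891, coefficient = 2
x_7 = 2.8125, f(x_7) = 22.247314, coefficient = 4
x_8 = 3.0000, f(x_8) = 27.000000, coefficient = 1

I ≈ (0.187500/3) × 303.750000 = 18.984375
Exact value: 18.984375
Error: 0.000000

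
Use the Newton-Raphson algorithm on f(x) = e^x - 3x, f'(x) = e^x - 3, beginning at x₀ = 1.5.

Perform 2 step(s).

f(x) = e^x - 3x
f'(x) = e^x - 3
x₀ = 1.5

Newton-Raphson formula: x_{n+1} = x_n - f(x_n)/f'(x_n)

Iteration 1:
  f(1.500000) = -0.018311
  f'(1.500000) = 1.481689
  x_1 = 1.500000 - (-0.018311)/1.481689 = 1.512358
Iteration 2:
  f(1.512358) = 0.000344
  f'(1.512358) = 1.537418
  x_2 = 1.512358 - 0.000344/1.537418 = 1.512135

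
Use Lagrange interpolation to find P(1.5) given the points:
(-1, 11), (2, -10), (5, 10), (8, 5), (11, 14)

Lagrange interpolation formula:
P(x) = Σ yᵢ × Lᵢ(x)
where Lᵢ(x) = Π_{j≠i} (x - xⱼ)/(xᵢ - xⱼ)

L_0(1.5) = (1.5 - 2)/(-1 - 2) × (1.5 - 5)/(-1 - 5) × (1.5 - 8)/(-1 - 8) × (1.5 - 11)/(-1 - 11) = 0.055588
L_1(1.5) = (1.5 - (-1))/(2 - (-1)) × (1.5 - 5)/(2 - 5) × (1.5 - 8)/(2 - 8) × (1.5 - 11)/(2 - 11) = 1.111754
L_2(1.5) = (1.5 - (-1))/(5 - (-1)) × (1.5 - 2)/(5 - 2) × (1.5 - 8)/(5 - 8) × (1.5 - 11)/(5 - 11) = -0.238233
L_3(1.5) = (1.5 - (-1))/(8 - (-1)) × (1.5 - 2)/(8 - 2) × (1.5 - 5)/(8 - 5) × (1.5 - 11)/(8 - 11) = 0.085520
L_4(1.5) = (1.5 - (-1))/(11 - (-1)) × (1.5 - 2)/(11 - 2) × (1.5 - 5)/(11 - 5) × (1.5 - 8)/(11 - 8) = -0.014628

P(1.5) = 11×L_0(1.5) + (-10)×L_1(1.5) + 10×L_2(1.5) + 5×L_3(1.5) + 14×L_4(1.5)
P(1.5) = -12.665606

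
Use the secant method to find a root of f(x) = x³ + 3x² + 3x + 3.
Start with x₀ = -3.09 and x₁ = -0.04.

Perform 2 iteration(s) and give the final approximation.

f(x) = x³ + 3x² + 3x + 3
x₀ = -3.09, x₁ = -0.04

Secant formula: x_{n+1} = x_n - f(x_n)(x_n - x_{n-1})/(f(x_n) - f(x_{n-1}))

Iteration 1:
  f(-3.090000) = -7.129329
  f(-0.040000) = 2.884736
  x_2 = -0.040000 - 2.884736×(-0.040000 - (-3.090000))/(2.884736 - (-7.129329))
       = -0.918609
Iteration 2:
  f(-0.040000) = 2.884736
  f(-0.918609) = 2.000539
  x_3 = -0.918609 - 2.000539×(-0.918609 - (-0.040000))/(2.000539 - 2.884736)
       = -2.906505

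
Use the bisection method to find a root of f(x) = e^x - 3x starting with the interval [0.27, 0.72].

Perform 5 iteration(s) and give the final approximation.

f(x) = e^x - 3x
Initial interval: [0.27, 0.72]

Iteration 1:
  c_1 = (0.270000 + 0.720000)/2 = 0.495000
  f(c_1) = f(0.495000) = 0.155498
  f(a) × f(c) ≥ 0, new interval: [0.495000, 0.720000]
Iteration 2:
  c_2 = (0.495000 + 0.720000)/2 = 0.607500
  f(c_2) = f(0.607500) = 0.013336
  f(a) × f(c) ≥ 0, new interval: [0.607500, 0.720000]
Iteration 3:
  c_3 = (0.607500 + 0.720000)/2 = 0.663750
  f(c_3) = f(0.663750) = -0.049189
  f(a) × f(c) < 0, new interval: [0.607500, 0.663750]
Iteration 4:
  c_4 = (0.607500 + 0.663750)/2 = 0.635625
  f(c_4) = f(0.635625) = -0.018673
  f(a) × f(c) < 0, new interval: [0.607500, 0.635625]
Iteration 5:
  c_5 = (0.607500 + 0.635625)/2 = 0.621562
  f(c_5) = f(0.621562) = -0.002853
  f(a) × f(c) < 0, new interval: [0.607500, 0.621562]

After 5 iteration(s), the approximation is c_5 = 0.621562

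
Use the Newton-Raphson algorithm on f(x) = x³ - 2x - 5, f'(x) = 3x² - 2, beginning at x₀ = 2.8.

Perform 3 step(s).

f(x) = x³ - 2x - 5
f'(x) = 3x² - 2
x₀ = 2.8

Newton-Raphson formula: x_{n+1} = x_n - f(x_n)/f'(x_n)

Iteration 1:
  f(2.800000) = 11.352000
  f'(2.800000) = 21.520000
  x_1 = 2.800000 - 11.352000/21.520000 = 2.272491
Iteration 2:
  f(2.272491) = 2.190647
  f'(2.272491) = 13.492642
  x_2 = 2.272491 - 2.190647/13.492642 = 2.110132
Iteration 3:
  f(2.110132) = 0.175431
  f'(2.110132) = 11.357972
  x_3 = 2.110132 - 0.175431/11.357972 = 2.094686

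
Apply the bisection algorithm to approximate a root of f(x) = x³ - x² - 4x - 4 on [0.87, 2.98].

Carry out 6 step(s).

f(x) = x³ - x² - 4x - 4
Initial interval: [0.87, 2.98]

Iteration 1:
  c_1 = (0.870000 + 2.980000)/2 = 1.925000
  f(c_1) = f(1.925000) = -8.272297
  f(a) × f(c) ≥ 0, new interval: [1.925000, 2.980000]
Iteration 2:
  c_2 = (1.925000 + 2.980000)/2 = 2.452500
  f(c_2) = f(2.452500) = -5.073567
  f(a) × f(c) ≥ 0, new interval: [2.452500, 2.980000]
Iteration 3:
  c_3 = (2.452500 + 2.980000)/2 = 2.716250
  f(c_3) = f(2.716250) = -2.202483
  f(a) × f(c) ≥ 0, new interval: [2.716250, 2.980000]
Iteration 4:
  c_4 = (2.716250 + 2.980000)/2 = 2.848125
  f(c_4) = f(2.848125) = -0.400850
  f(a) × f(c) ≥ 0, new interval: [2.848125, 2.980000]
Iteration 5:
  c_5 = (2.848125 + 2.980000)/2 = 2.914062
  f(c_5) = f(2.914062) = 0.597510
  f(a) × f(c) < 0, new interval: [2.848125, 2.914062]
Iteration 6:
  c_6 = (2.848125 + 2.914062)/2 = 2.881094
  f(c_6) = f(2.881094) = 0.090022
  f(a) × f(c) < 0, new interval: [2.848125, 2.881094]

After 6 iteration(s), the approximation is c_6 = 2.881094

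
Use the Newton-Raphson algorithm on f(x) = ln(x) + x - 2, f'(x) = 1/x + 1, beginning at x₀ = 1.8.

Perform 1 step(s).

f(x) = ln(x) + x - 2
f'(x) = 1/x + 1
x₀ = 1.8

Newton-Raphson formula: x_{n+1} = x_n - f(x_n)/f'(x_n)

Iteration 1:
  f(1.800000) = 0.387787
  f'(1.800000) = 1.555556
  x_1 = 1.800000 - 0.387787/1.555556 = 1.550709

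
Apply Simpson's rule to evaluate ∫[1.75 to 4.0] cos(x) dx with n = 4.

f(x) = cos(x)
a = 1.75, b = 4.0, n = 4
h = (b - a)/n = 0.562500

Simpson's rule: (h/3)[f(x₀) + 4f(x₁) + 2f(x₂) + ... + f(xₙ)]

x_0 = 1.7500, f(x_0) = -0.178246, coefficient = 1
x_1 = 2.3125, f(x_1) = -0.675545, coefficient = 4
x_2 = 2.8750, f(x_2) = -0.964674, coefficient = 2
x_3 = 3.4375, f(x_3) = -0.956538, coefficient = 4
x_4 = 4.0000, f(x_4) = -0.653644, coefficient = 1

I ≈ (0.562500/3) × -9.289570 = -1.741794
Exact value: -1.740788
Error: 0.001006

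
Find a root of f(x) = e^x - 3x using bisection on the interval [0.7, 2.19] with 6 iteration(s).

f(x) = e^x - 3x
Initial interval: [0.7, 2.19]

Iteration 1:
  c_1 = (0.700000 + 2.190000)/2 = 1.445000
  f(c_1) = f(1.445000) = -0.093148
  f(a) × f(c) ≥ 0, new interval: [1.445000, 2.190000]
Iteration 2:
  c_2 = (1.445000 + 2.190000)/2 = 1.817500
  f(c_2) = f(1.817500) = 0.703948
  f(a) × f(c) < 0, new interval: [1.445000, 1.817500]
Iteration 3:
  c_3 = (1.445000 + 1.817500)/2 = 1.631250
  f(c_3) = f(1.631250) = 0.216509
  f(a) × f(c) < 0, new interval: [1.445000, 1.631250]
Iteration 4:
  c_4 = (1.445000 + 1.631250)/2 = 1.538125
  f(c_4) = f(1.538125) = 0.041477
  f(a) × f(c) < 0, new interval: [1.445000, 1.538125]
Iteration 5:
  c_5 = (1.445000 + 1.538125)/2 = 1.491562
  f(c_5) = f(1.491562) = -0.030654
  f(a) × f(c) ≥ 0, new interval: [1.491562, 1.538125]
Iteration 6:
  c_6 = (1.491562 + 1.538125)/2 = 1.514844
  f(c_6) = f(1.514844) = 0.004179
  f(a) × f(c) < 0, new interval: [1.491562, 1.514844]

After 6 iteration(s), the approximation is c_6 = 1.514844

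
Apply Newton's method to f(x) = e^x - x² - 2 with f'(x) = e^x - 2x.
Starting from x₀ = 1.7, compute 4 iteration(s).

f(x) = e^x - x² - 2
f'(x) = e^x - 2x
x₀ = 1.7

Newton-Raphson formula: x_{n+1} = x_n - f(x_n)/f'(x_n)

Iteration 1:
  f(1.700000) = 0.583947
  f'(1.700000) = 2.073947
  x_1 = 1.700000 - 0.583947/2.073947 = 1.418437
Iteration 2:
  f(1.418437) = 0.118695
  f'(1.418437) = 1.293785
  x_2 = 1.418437 - 0.118695/1.293785 = 1.326694
Iteration 3:
  f(1.326694) = 0.008447
  f'(1.326694) = 1.115176
  x_3 = 1.326694 - 0.008447/1.115176 = 1.319119
Iteration 4:
  f(1.319119) = 0.000050
  f'(1.319119) = 1.101888
  x_4 = 1.319119 - 0.000050/1.101888 = 1.319074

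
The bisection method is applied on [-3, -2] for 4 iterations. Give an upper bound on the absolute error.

Bisection error bound: |error| ≤ (b-a)/2^n
|error| ≤ (-2 - (-3))/2^4 = 1/2^4
|error| ≤ 0.0625000000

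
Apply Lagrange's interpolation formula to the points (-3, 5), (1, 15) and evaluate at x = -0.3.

Lagrange interpolation formula:
P(x) = Σ yᵢ × Lᵢ(x)
where Lᵢ(x) = Π_{j≠i} (x - xⱼ)/(xᵢ - xⱼ)

L_0(-0.3) = (-0.3 - 1)/(-3 - 1) = 0.325000
L_1(-0.3) = (-0.3 - (-3))/(1 - (-3)) = 0.675000

P(-0.3) = 5×L_0(-0.3) + 15×L_1(-0.3)
P(-0.3) = 11.750000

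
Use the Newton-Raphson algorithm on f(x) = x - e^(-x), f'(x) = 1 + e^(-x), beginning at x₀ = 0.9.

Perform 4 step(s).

f(x) = x - e^(-x)
f'(x) = 1 + e^(-x)
x₀ = 0.9

Newton-Raphson formula: x_{n+1} = x_n - f(x_n)/f'(x_n)

Iteration 1:
  f(0.900000) = 0.493430
  f'(0.900000) = 1.406570
  x_1 = 0.900000 - 0.493430/1.406570 = 0.549196
Iteration 2:
  f(0.549196) = -0.028218
  f'(0.549196) = 1.577414
  x_2 = 0.549196 - (-0.028218)/1.577414 = 0.567085
Iteration 3:
  f(0.567085) = -0.000092
  f'(0.567085) = 1.567177
  x_3 = 0.567085 - (-0.000092)/1.567177 = 0.567143
Iteration 4:
  f(0.567143) = 0.000000
  f'(0.567143) = 1.567143
  x_4 = 0.567143 - 0.000000/1.567143 = 0.567143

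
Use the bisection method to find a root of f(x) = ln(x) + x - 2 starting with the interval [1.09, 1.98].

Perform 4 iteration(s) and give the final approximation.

f(x) = ln(x) + x - 2
Initial interval: [1.09, 1.98]

Iteration 1:
  c_1 = (1.090000 + 1.980000)/2 = 1.535000
  f(c_1) = f(1.535000) = -0.036470
  f(a) × f(c) ≥ 0, new interval: [1.535000, 1.980000]
Iteration 2:
  c_2 = (1.535000 + 1.980000)/2 = 1.757500
  f(c_2) = f(1.757500) = 0.321392
  f(a) × f(c) < 0, new interval: [1.535000, 1.757500]
Iteration 3:
  c_3 = (1.535000 + 1.757500)/2 = 1.646250
  f(c_3) = f(1.646250) = 0.144750
  f(a) × f(c) < 0, new interval: [1.535000, 1.646250]
Iteration 4:
  c_4 = (1.535000 + 1.646250)/2 = 1.590625
  f(c_4) = f(1.590625) = 0.054752
  f(a) × f(c) < 0, new interval: [1.535000, 1.590625]

After 4 iteration(s), the approximation is c_4 = 1.590625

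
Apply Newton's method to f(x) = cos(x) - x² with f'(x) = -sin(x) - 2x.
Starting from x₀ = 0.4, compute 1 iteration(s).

f(x) = cos(x) - x²
f'(x) = -sin(x) - 2x
x₀ = 0.4

Newton-Raphson formula: x_{n+1} = x_n - f(x_n)/f'(x_n)

Iteration 1:
  f(0.400000) = 0.761061
  f'(0.400000) = -1.189418
  x_1 = 0.400000 - 0.761061/(-1.189418) = 1.039860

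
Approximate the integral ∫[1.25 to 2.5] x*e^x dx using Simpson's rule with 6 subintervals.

f(x) = x*e^x
a = 1.25, b = 2.5, n = 6
h = (b - a)/n = 0.208333

Simpson's rule: (h/3)[f(x₀) + 4f(x₁) + 2f(x₂) + ... + f(xₙ)]

x_0 = 1.2500, f(x_0) = 4.362929, coefficient = 1
x_1 = 1.4583, f(x_1) = 6.269067, coefficient = 4
x_2 = 1.6667, f(x_2) = 8.824150, coefficient = 2
x_3 = 1.8750, f(x_3) = 12.226536, coefficient = 4
x_4 = 2.0833, f(x_4) = 16.731656, coefficient = 2
x_5 = 2.2917, f(x_5) = 22.667814, coefficient = 4
x_6 = 2.5000, f(x_6) = 30.456235, coefficient = 1

I ≈ (0.208333/3) × 250.584443 = 17.401697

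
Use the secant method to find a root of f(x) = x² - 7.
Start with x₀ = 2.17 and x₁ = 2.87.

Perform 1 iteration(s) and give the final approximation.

f(x) = x² - 7
x₀ = 2.17, x₁ = 2.87

Secant formula: x_{n+1} = x_n - f(x_n)(x_n - x_{n-1})/(f(x_n) - f(x_{n-1}))

Iteration 1:
  f(2.170000) = -2.291100
  f(2.870000) = 1.236900
  x_2 = 2.870000 - 1.236900×(2.870000 - 2.170000)/(1.236900 - (-2.291100))
       = 2.624583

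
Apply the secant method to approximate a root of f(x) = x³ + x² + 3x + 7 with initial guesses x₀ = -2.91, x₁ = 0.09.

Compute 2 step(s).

f(x) = x³ + x² + 3x + 7
x₀ = -2.91, x₁ = 0.09

Secant formula: x_{n+1} = x_n - f(x_n)(x_n - x_{n-1})/(f(x_n) - f(x_{n-1}))

Iteration 1:
  f(-2.910000) = -17.904071
  f(0.090000) = 7.278829
  x_2 = 0.090000 - 7.278829×(0.090000 - (-2.910000))/(7.278829 - (-17.904071))
       = -0.777116
Iteration 2:
  f(0.090000) = 7.278829
  f(-0.777116) = 4.803255
  x_3 = -0.777116 - 4.803255×(-0.777116 - 0.090000)/(4.803255 - 7.278829)
       = -2.459545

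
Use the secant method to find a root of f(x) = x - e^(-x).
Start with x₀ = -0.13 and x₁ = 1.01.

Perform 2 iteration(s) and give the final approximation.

f(x) = x - e^(-x)
x₀ = -0.13, x₁ = 1.01

Secant formula: x_{n+1} = x_n - f(x_n)(x_n - x_{n-1})/(f(x_n) - f(x_{n-1}))

Iteration 1:
  f(-0.130000) = -1.268828
  f(1.010000) = 0.645781
  x_2 = 1.010000 - 0.645781×(1.010000 - (-0.130000))/(0.645781 - (-1.268828))
       = 0.625488
Iteration 2:
  f(1.010000) = 0.645781
  f(0.625488) = 0.090488
  x_3 = 0.625488 - 0.090488×(0.625488 - 1.010000)/(0.090488 - 0.645781)
       = 0.562830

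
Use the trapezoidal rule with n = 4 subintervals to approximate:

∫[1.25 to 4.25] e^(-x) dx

f(x) = e^(-x)
a = 1.25, b = 4.25, n = 4
h = (b - a)/n = 0.750000

Trapezoidal rule: (h/2)[f(x₀) + 2f(x₁) + 2f(x₂) + ... + f(xₙ)]

x_0 = 1.2500, f(x_0) = 0.286505, coefficient = 1
x_1 = 2.0000, f(x_1) = 0.135335, coefficient = 2
x_2 = 2.7500, f(x_2) = 0.063928, coefficient = 2
x_3 = 3.5000, f(x_3) = 0.030197, coefficient = 2
x_4 = 4.2500, f(x_4) = 0.014264, coefficient = 1

I ≈ (0.750000/2) × 0.759690 = 0.284884
Exact value: 0.272241
Error: 0.012643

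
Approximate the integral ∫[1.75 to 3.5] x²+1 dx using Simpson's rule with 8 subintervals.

f(x) = x²+1
a = 1.75, b = 3.5, n = 8
h = (b - a)/n = 0.218750

Simpson's rule: (h/3)[f(x₀) + 4f(x₁) + 2f(x₂) + ... + f(xₙ)]

x_0 = 1.7500, f(x_0) = 4.062500, coefficient = 1
x_1 = 1.9688, f(x_1) = 4.875977, coefficient = 4
x_2 = 2.1875, f(x_2) = 5.785156, coefficient = 2
x_3 = 2.4062, f(x_3) = 6.790039, coefficient = 4
x_4 = 2.6250, f(x_4) = 7.890625, coefficient = 2
x_5 = 2.8438, f(x_5) = 9.086914, coefficient = 4
x_6 = 3.0625, f(x_6) = 10.378906, coefficient = 2
x_7 = 3.2812, f(x_7) = 11.766602, coefficient = 4
x_8 = 3.5000, f(x_8) = 13.250000, coefficient = 1

I ≈ (0.218750/3) × 195.500000 = 14.255208
Exact value: 14.255208
Error: 0.000000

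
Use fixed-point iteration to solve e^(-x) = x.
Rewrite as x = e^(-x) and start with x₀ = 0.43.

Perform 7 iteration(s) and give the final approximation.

Equation: e^(-x) = x
Fixed-point form: x = e^(-x)
x₀ = 0.43

x_1 = g(0.430000) = 0.650509
x_2 = g(0.650509) = 0.521780
x_3 = g(0.521780) = 0.593463
x_4 = g(0.593463) = 0.552411
x_5 = g(0.552411) = 0.575561
x_6 = g(0.575561) = 0.562390
x_7 = g(0.562390) = 0.569846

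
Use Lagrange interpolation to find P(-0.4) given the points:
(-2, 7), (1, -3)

Lagrange interpolation formula:
P(x) = Σ yᵢ × Lᵢ(x)
where Lᵢ(x) = Π_{j≠i} (x - xⱼ)/(xᵢ - xⱼ)

L_0(-0.4) = (-0.4 - 1)/(-2 - 1) = 0.466667
L_1(-0.4) = (-0.4 - (-2))/(1 - (-2)) = 0.533333

P(-0.4) = 7×L_0(-0.4) + (-3)×L_1(-0.4)
P(-0.4) = 1.666667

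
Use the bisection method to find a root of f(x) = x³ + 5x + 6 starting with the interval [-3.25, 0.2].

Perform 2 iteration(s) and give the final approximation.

f(x) = x³ + 5x + 6
Initial interval: [-3.25, 0.2]

Iteration 1:
  c_1 = (-3.250000 + 0.200000)/2 = -1.525000
  f(c_1) = f(-1.525000) = -5.171578
  f(a) × f(c) ≥ 0, new interval: [-1.525000, 0.200000]
Iteration 2:
  c_2 = (-1.525000 + 0.200000)/2 = -0.662500
  f(c_2) = f(-0.662500) = 2.396725
  f(a) × f(c) < 0, new interval: [-1.525000, -0.662500]

After 2 iteration(s), the approximation is c_2 = -0.662500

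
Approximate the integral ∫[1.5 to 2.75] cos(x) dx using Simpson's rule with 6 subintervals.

f(x) = cos(x)
a = 1.5, b = 2.75, n = 6
h = (b - a)/n = 0.208333

Simpson's rule: (h/3)[f(x₀) + 4f(x₁) + 2f(x₂) + ... + f(xₙ)]

x_0 = 1.5000, f(x_0) = 0.070737, coefficient = 1
x_1 = 1.7083, f(x_1) = -0.137104, coefficient = 4
x_2 = 1.9167, f(x_2) = -0.339016, coefficient = 2
x_3 = 2.1250, f(x_3) = -0.526266, coefficient = 4
x_4 = 2.3333, f(x_4) = -0.690758, coefficient = 2
x_5 = 2.5417, f(x_5) = -0.825377, coefficient = 4
x_6 = 2.7500, f(x_6) = -0.924302, coefficient = 1

I ≈ (0.208333/3) × -8.868103 = -0.615840
Exact value: -0.615834
Error: 0.000006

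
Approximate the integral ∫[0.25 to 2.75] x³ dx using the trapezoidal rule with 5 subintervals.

f(x) = x³
a = 0.25, b = 2.75, n = 5
h = (b - a)/n = 0.500000

Trapezoidal rule: (h/2)[f(x₀) + 2f(x₁) + 2f(x₂) + ... + f(xₙ)]

x_0 = 0.2500, f(x_0) = 0.015625, coefficient = 1
x_1 = 0.7500, f(x_1) = 0.421875, coefficient = 2
x_2 = 1.2500, f(x_2) = 1.953125, coefficient = 2
x_3 = 1.7500, f(x_3) = 5.359375, coefficient = 2
x_4 = 2.2500, f(x_4) = 11.390625, coefficient = 2
x_5 = 2.7500, f(x_5) = 20.796875, coefficient = 1

I ≈ (0.500000/2) × 59.062500 = 14.765625
Exact value: 14.296875
Error: 0.468750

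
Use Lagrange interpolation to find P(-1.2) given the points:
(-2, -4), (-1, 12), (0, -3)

Lagrange interpolation formula:
P(x) = Σ yᵢ × Lᵢ(x)
where Lᵢ(x) = Π_{j≠i} (x - xⱼ)/(xᵢ - xⱼ)

L_0(-1.2) = (-1.2 - (-1))/(-2 - (-1)) × (-1.2 - 0)/(-2 - 0) = 0.120000
L_1(-1.2) = (-1.2 - (-2))/(-1 - (-2)) × (-1.2 - 0)/(-1 - 0) = 0.960000
L_2(-1.2) = (-1.2 - (-2))/(0 - (-2)) × (-1.2 - (-1))/(0 - (-1)) = -0.080000

P(-1.2) = (-4)×L_0(-1.2) + 12×L_1(-1.2) + (-3)×L_2(-1.2)
P(-1.2) = 11.280000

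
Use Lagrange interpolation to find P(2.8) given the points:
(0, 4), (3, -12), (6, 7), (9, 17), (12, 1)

Lagrange interpolation formula:
P(x) = Σ yᵢ × Lᵢ(x)
where Lᵢ(x) = Π_{j≠i} (x - xⱼ)/(xᵢ - xⱼ)

L_0(2.8) = (2.8 - 3)/(0 - 3) × (2.8 - 6)/(0 - 6) × (2.8 - 9)/(0 - 9) × (2.8 - 12)/(0 - 12) = 0.018779
L_1(2.8) = (2.8 - 0)/(3 - 0) × (2.8 - 6)/(3 - 6) × (2.8 - 9)/(3 - 9) × (2.8 - 12)/(3 - 12) = 1.051602
L_2(2.8) = (2.8 - 0)/(6 - 0) × (2.8 - 3)/(6 - 3) × (2.8 - 9)/(6 - 9) × (2.8 - 12)/(6 - 12) = -0.098588
L_3(2.8) = (2.8 - 0)/(9 - 0) × (2.8 - 3)/(9 - 3) × (2.8 - 6)/(9 - 6) × (2.8 - 12)/(9 - 12) = 0.033923
L_4(2.8) = (2.8 - 0)/(12 - 0) × (2.8 - 3)/(12 - 3) × (2.8 - 6)/(12 - 6) × (2.8 - 9)/(12 - 9) = -0.005715

P(2.8) = 4×L_0(2.8) + (-12)×L_1(2.8) + 7×L_2(2.8) + 17×L_3(2.8) + 1×L_4(2.8)
P(2.8) = -12.663249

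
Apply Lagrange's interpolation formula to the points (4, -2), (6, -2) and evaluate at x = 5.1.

Lagrange interpolation formula:
P(x) = Σ yᵢ × Lᵢ(x)
where Lᵢ(x) = Π_{j≠i} (x - xⱼ)/(xᵢ - xⱼ)

L_0(5.1) = (5.1 - 6)/(4 - 6) = 0.450000
L_1(5.1) = (5.1 - 4)/(6 - 4) = 0.550000

P(5.1) = (-2)×L_0(5.1) + (-2)×L_1(5.1)
P(5.1) = -2.000000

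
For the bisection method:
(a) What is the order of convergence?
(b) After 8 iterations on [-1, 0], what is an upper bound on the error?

(a) Bisection has linear (order 1) convergence; the error is halved each step.

(b) Error bound = (b-a)/2^n = (0 - (-1))/2^{8}
    = 1/2^{8}

(a) 1 (linear); (b) error ≤ 3.91e-03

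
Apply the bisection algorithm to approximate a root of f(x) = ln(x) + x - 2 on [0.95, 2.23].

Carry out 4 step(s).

f(x) = ln(x) + x - 2
Initial interval: [0.95, 2.23]

Iteration 1:
  c_1 = (0.950000 + 2.230000)/2 = 1.590000
  f(c_1) = f(1.590000) = 0.053734
  f(a) × f(c) < 0, new interval: [0.950000, 1.590000]
Iteration 2:
  c_2 = (0.950000 + 1.590000)/2 = 1.270000
  f(c_2) = f(1.270000) = -0.490983
  f(a) × f(c) ≥ 0, new interval: [1.270000, 1.590000]
Iteration 3:
  c_3 = (1.270000 + 1.590000)/2 = 1.430000
  f(c_3) = f(1.430000) = -0.212326
  f(a) × f(c) ≥ 0, new interval: [1.430000, 1.590000]
Iteration 4:
  c_4 = (1.430000 + 1.590000)/2 = 1.510000
  f(c_4) = f(1.510000) = -0.077890
  f(a) × f(c) ≥ 0, new interval: [1.510000, 1.590000]

After 4 iteration(s), the approximation is c_4 = 1.510000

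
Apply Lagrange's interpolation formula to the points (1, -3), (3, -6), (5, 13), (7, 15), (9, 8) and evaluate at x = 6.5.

Lagrange interpolation formula:
P(x) = Σ yᵢ × Lᵢ(x)
where Lᵢ(x) = Π_{j≠i} (x - xⱼ)/(xᵢ - xⱼ)

L_0(6.5) = (6.5 - 3)/(1 - 3) × (6.5 - 5)/(1 - 5) × (6.5 - 7)/(1 - 7) × (6.5 - 9)/(1 - 9) = 0.017090
L_1(6.5) = (6.5 - 1)/(3 - 1) × (6.5 - 5)/(3 - 5) × (6.5 - 7)/(3 - 7) × (6.5 - 9)/(3 - 9) = -0.107422
L_2(6.5) = (6.5 - 1)/(5 - 1) × (6.5 - 3)/(5 - 3) × (6.5 - 7)/(5 - 7) × (6.5 - 9)/(5 - 9) = 0.375977
L_3(6.5) = (6.5 - 1)/(7 - 1) × (6.5 - 3)/(7 - 3) × (6.5 - 5)/(7 - 5) × (6.5 - 9)/(7 - 9) = 0.751953
L_4(6.5) = (6.5 - 1)/(9 - 1) × (6.5 - 3)/(9 - 3) × (6.5 - 5)/(9 - 5) × (6.5 - 7)/(9 - 7) = -0.037598

P(6.5) = (-3)×L_0(6.5) + (-6)×L_1(6.5) + 13×L_2(6.5) + 15×L_3(6.5) + 8×L_4(6.5)
P(6.5) = 16.459473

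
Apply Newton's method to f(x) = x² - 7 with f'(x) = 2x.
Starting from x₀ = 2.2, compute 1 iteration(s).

f(x) = x² - 7
f'(x) = 2x
x₀ = 2.2

Newton-Raphson formula: x_{n+1} = x_n - f(x_n)/f'(x_n)

Iteration 1:
  f(2.200000) = -2.160000
  f'(2.200000) = 4.400000
  x_1 = 2.200000 - (-2.160000)/4.400000 = 2.690909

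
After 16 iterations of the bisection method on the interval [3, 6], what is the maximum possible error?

Bisection error bound: |error| ≤ (b-a)/2^n
|error| ≤ (6 - 3)/2^16 = 3/2^16
|error| ≤ 0.0000457764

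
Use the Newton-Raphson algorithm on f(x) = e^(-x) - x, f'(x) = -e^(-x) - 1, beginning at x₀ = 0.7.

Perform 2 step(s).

f(x) = e^(-x) - x
f'(x) = -e^(-x) - 1
x₀ = 0.7

Newton-Raphson formula: x_{n+1} = x_n - f(x_n)/f'(x_n)

Iteration 1:
  f(0.700000) = -0.203415
  f'(0.700000) = -1.496585
  x_1 = 0.700000 - (-0.203415)/(-1.496585) = 0.564081
Iteration 2:
  f(0.564081) = 0.004802
  f'(0.564081) = -1.568883
  x_2 = 0.564081 - 0.004802/(-1.568883) = 0.567142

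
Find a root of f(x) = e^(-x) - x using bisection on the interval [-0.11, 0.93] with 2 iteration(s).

f(x) = e^(-x) - x
Initial interval: [-0.11, 0.93]

Iteration 1:
  c_1 = (-0.110000 + 0.930000)/2 = 0.410000
  f(c_1) = f(0.410000) = 0.253650
  f(a) × f(c) ≥ 0, new interval: [0.410000, 0.930000]
Iteration 2:
  c_2 = (0.410000 + 0.930000)/2 = 0.670000
  f(c_2) = f(0.670000) = -0.158291
  f(a) × f(c) < 0, new interval: [0.410000, 0.670000]

After 2 iteration(s), the approximation is c_2 = 0.670000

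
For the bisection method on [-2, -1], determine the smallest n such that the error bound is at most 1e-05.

We need (b-a)/2^n ≤ 1e-05
(-1 - (-2))/2^n ≤ 1e-05
1/2^n ≤ 1e-05
2^n ≥ 100000
n ≥ log₂(100000) = 16.61
n ≥ 17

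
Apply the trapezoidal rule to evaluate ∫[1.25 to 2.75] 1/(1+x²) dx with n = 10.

f(x) = 1/(1+x²)
a = 1.25, b = 2.75, n = 10
h = (b - a)/n = 0.150000

Trapezoidal rule: (h/2)[f(x₀) + 2f(x₁) + 2f(x₂) + ... + f(xₙ)]

x_0 = 1.2500, f(x_0) = 0.390244, coefficient = 1
x_1 = 1.4000, f(x_1) = 0.337838, coefficient = 2
x_2 = 1.5500, f(x_2) = 0.293902, coefficient = 2
x_3 = 1.7000, f(x_3) = 0.257069, coefficient = 2
x_4 = 1.8500, f(x_4) = 0.226116, coefficient = 2
x_5 = 2.0000, f(x_5) = 0.200000, coefficient = 2
x_6 = 2.1500, f(x_6) = 0.177857, coefficient = 2
x_7 = 2.3000, f(x_7) = 0.158983, coefficient = 2
x_8 = 2.4500, f(x_8) = 0.142806, coefficient = 2
x_9 = 2.6000, f(x_9) = 0.128866, coefficient = 2
x_10 = 2.7500, f(x_10) = 0.116788, coefficient = 1

I ≈ (0.150000/2) × 4.353906 = 0.326543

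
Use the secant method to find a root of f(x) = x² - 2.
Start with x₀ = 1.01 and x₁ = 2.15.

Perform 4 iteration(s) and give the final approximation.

f(x) = x² - 2
x₀ = 1.01, x₁ = 2.15

Secant formula: x_{n+1} = x_n - f(x_n)(x_n - x_{n-1})/(f(x_n) - f(x_{n-1}))

Iteration 1:
  f(1.010000) = -0.979900
  f(2.150000) = 2.622500
  x_2 = 2.150000 - 2.622500×(2.150000 - 1.010000)/(2.622500 - (-0.979900))
       = 1.320095
Iteration 2:
  f(2.150000) = 2.622500
  f(1.320095) = -0.257349
  x_3 = 1.320095 - (-0.257349)×(1.320095 - 2.150000)/(-0.257349 - 2.622500)
       = 1.394257
Iteration 3:
  f(1.320095) = -0.257349
  f(1.394257) = -0.056047
  x_4 = 1.394257 - (-0.056047)×(1.394257 - 1.320095)/(-0.056047 - (-0.257349))
       = 1.414906
Iteration 4:
  f(1.394257) = -0.056047
  f(1.414906) = 0.001958
  x_5 = 1.414906 - 0.001958×(1.414906 - 1.394257)/(0.001958 - (-0.056047))
       = 1.414209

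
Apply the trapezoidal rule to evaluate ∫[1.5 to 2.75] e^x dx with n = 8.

f(x) = e^x
a = 1.5, b = 2.75, n = 8
h = (b - a)/n = 0.156250

Trapezoidal rule: (h/2)[f(x₀) + 2f(x₁) + 2f(x₂) + ... + f(xₙ)]

x_0 = 1.5000, f(x_0) = 4.481689, coefficient = 1
x_1 = 1.6562, f(x_1) = 5.239625, coefficient = 2
x_2 = 1.8125, f(x_2) = 6.125743, coefficient = 2
x_3 = 1.9688, f(x_3) = 7.161719, coefficient = 2
x_4 = 2.1250, f(x_4) = 8.372897, coefficient = 2
x_5 = 2.2812, f(x_5) = 9.788909, coefficient = 2
x_6 = 2.4375, f(x_6) = 11.444394, coefficient = 2
x_7 = 2.5938, f(x_7) = 13.379852, coefficient = 2
x_8 = 2.7500, f(x_8) = 15.642632, coefficient = 1

I ≈ (0.156250/2) × 143.150599 = 11.183641
Exact value: 11.160943
Error: 0.022698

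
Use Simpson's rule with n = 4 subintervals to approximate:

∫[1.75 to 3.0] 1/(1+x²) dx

f(x) = 1/(1+x²)
a = 1.75, b = 3.0, n = 4
h = (b - a)/n = 0.312500

Simpson's rule: (h/3)[f(x₀) + 4f(x₁) + 2f(x₂) + ... + f(xₙ)]

x_0 = 1.7500, f(x_0) = 0.246154, coefficient = 1
x_1 = 2.0625, f(x_1) = 0.190335, coefficient = 4
x_2 = 2.3750, f(x_2) = 0.150588, coefficient = 2
x_3 = 2.6875, f(x_3) = 0.121615, coefficient = 4
x_4 = 3.0000, f(x_4) = 0.100000, coefficient = 1

I ≈ (0.312500/3) × 1.895129 = 0.197409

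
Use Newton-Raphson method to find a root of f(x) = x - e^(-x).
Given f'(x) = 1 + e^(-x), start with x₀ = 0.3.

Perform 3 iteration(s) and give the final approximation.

f(x) = x - e^(-x)
f'(x) = 1 + e^(-x)
x₀ = 0.3

Newton-Raphson formula: x_{n+1} = x_n - f(x_n)/f'(x_n)

Iteration 1:
  f(0.300000) = -0.440818
  f'(0.300000) = 1.740818
  x_1 = 0.300000 - (-0.440818)/1.740818 = 0.553225
Iteration 2:
  f(0.553225) = -0.021868
  f'(0.553225) = 1.575092
  x_2 = 0.553225 - (-0.021868)/1.575092 = 0.567108
Iteration 3:
  f(0.567108) = -0.000055
  f'(0.567108) = 1.567163
  x_3 = 0.567108 - (-0.000055)/1.567163 = 0.567143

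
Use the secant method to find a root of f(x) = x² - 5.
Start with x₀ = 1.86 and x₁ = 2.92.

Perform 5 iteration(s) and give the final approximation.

f(x) = x² - 5
x₀ = 1.86, x₁ = 2.92

Secant formula: x_{n+1} = x_n - f(x_n)(x_n - x_{n-1})/(f(x_n) - f(x_{n-1}))

Iteration 1:
  f(1.860000) = -1.540400
  f(2.920000) = 3.526400
  x_2 = 2.920000 - 3.526400×(2.920000 - 1.860000)/(3.526400 - (-1.540400))
       = 2.182259
Iteration 2:
  f(2.920000) = 3.526400
  f(2.182259) = -0.237744
  x_3 = 2.182259 - (-0.237744)×(2.182259 - 2.920000)/(-0.237744 - 3.526400)
       = 2.228855
Iteration 3:
  f(2.182259) = -0.237744
  f(2.228855) = -0.032204
  x_4 = 2.228855 - (-0.032204)×(2.228855 - 2.182259)/(-0.032204 - (-0.237744))
       = 2.236156
Iteration 4:
  f(2.228855) = -0.032204
  f(2.236156) = 0.000393
  x_5 = 2.236156 - 0.000393×(2.236156 - 2.228855)/(0.000393 - (-0.032204))
       = 2.236068
Iteration 5:
  f(2.236156) = 0.000393
  f(2.236068) = -0.000001
  x_6 = 2.236068 - (-0.000001)×(2.236068 - 2.236156)/(-0.000001 - 0.000393)
       = 2.236068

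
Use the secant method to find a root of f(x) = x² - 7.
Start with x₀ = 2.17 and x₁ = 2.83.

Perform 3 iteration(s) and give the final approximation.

f(x) = x² - 7
x₀ = 2.17, x₁ = 2.83

Secant formula: x_{n+1} = x_n - f(x_n)(x_n - x_{n-1})/(f(x_n) - f(x_{n-1}))

Iteration 1:
  f(2.170000) = -2.291100
  f(2.830000) = 1.008900
  x_2 = 2.830000 - 1.008900×(2.830000 - 2.170000)/(1.008900 - (-2.291100))
       = 2.628220
Iteration 2:
  f(2.830000) = 1.008900
  f(2.628220) = -0.092460
  x_3 = 2.628220 - (-0.092460)×(2.628220 - 2.830000)/(-0.092460 - 1.008900)
       = 2.645160
Iteration 3:
  f(2.628220) = -0.092460
  f(2.645160) = -0.003131
  x_4 = 2.645160 - (-0.003131)×(2.645160 - 2.628220)/(-0.003131 - (-0.092460))
       = 2.645753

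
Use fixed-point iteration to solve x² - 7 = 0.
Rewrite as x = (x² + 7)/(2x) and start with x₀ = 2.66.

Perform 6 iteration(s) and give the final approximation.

Equation: x² - 7 = 0
Fixed-point form: x = (x² + 7)/(2x)
x₀ = 2.66

x_1 = g(2.660000) = 2.645789
x_2 = g(2.645789) = 2.645751
x_3 = g(2.645751) = 2.645751
x_4 = g(2.645751) = 2.645751
x_5 = g(2.645751) = 2.645751
x_6 = g(2.645751) = 2.645751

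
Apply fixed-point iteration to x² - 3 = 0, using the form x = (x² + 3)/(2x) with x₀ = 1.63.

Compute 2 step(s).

Equation: x² - 3 = 0
Fixed-point form: x = (x² + 3)/(2x)
x₀ = 1.63

x_1 = g(1.630000) = 1.735245
x_2 = g(1.735245) = 1.732054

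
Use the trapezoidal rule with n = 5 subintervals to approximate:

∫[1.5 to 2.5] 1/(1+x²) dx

f(x) = 1/(1+x²)
a = 1.5, b = 2.5, n = 5
h = (b - a)/n = 0.200000

Trapezoidal rule: (h/2)[f(x₀) + 2f(x₁) + 2f(x₂) + ... + f(xₙ)]

x_0 = 1.5000, f(x_0) = 0.307692, coefficient = 1
x_1 = 1.7000, f(x_1) = 0.257069, coefficient = 2
x_2 = 1.9000, f(x_2) = 0.216920, coefficient = 2
x_3 = 2.1000, f(x_3) = 0.184843, coefficient = 2
x_4 = 2.3000, f(x_4) = 0.158983, coefficient = 2
x_5 = 2.5000, f(x_5) = 0.137931, coefficient = 1

I ≈ (0.200000/2) × 2.081252 = 0.208125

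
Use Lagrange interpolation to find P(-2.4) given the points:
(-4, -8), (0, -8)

Lagrange interpolation formula:
P(x) = Σ yᵢ × Lᵢ(x)
where Lᵢ(x) = Π_{j≠i} (x - xⱼ)/(xᵢ - xⱼ)

L_0(-2.4) = (-2.4 - 0)/(-4 - 0) = 0.600000
L_1(-2.4) = (-2.4 - (-4))/(0 - (-4)) = 0.400000

P(-2.4) = (-8)×L_0(-2.4) + (-8)×L_1(-2.4)
P(-2.4) = -8.000000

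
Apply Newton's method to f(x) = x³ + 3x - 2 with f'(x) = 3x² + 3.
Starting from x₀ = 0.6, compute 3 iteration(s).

f(x) = x³ + 3x - 2
f'(x) = 3x² + 3
x₀ = 0.6

Newton-Raphson formula: x_{n+1} = x_n - f(x_n)/f'(x_n)

Iteration 1:
  f(0.600000) = 0.016000
  f'(0.600000) = 4.080000
  x_1 = 0.600000 - 0.016000/4.080000 = 0.596078
Iteration 2:
  f(0.596078) = 0.000028
  f'(0.596078) = 4.065928
  x_2 = 0.596078 - 0.000028/4.065928 = 0.596072
Iteration 3:
  f(0.596072) = 0.000000
  f'(0.596072) = 4.065904
  x_3 = 0.596072 - 0.000000/4.065904 = 0.596072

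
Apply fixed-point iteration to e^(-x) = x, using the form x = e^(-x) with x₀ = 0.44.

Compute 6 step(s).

Equation: e^(-x) = x
Fixed-point form: x = e^(-x)
x₀ = 0.44

x_1 = g(0.440000) = 0.644036
x_2 = g(0.644036) = 0.525168
x_3 = g(0.525168) = 0.591456
x_4 = g(0.591456) = 0.553521
x_5 = g(0.553521) = 0.574922
x_6 = g(0.574922) = 0.562749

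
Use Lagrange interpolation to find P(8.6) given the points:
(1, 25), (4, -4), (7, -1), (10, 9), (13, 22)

Lagrange interpolation formula:
P(x) = Σ yᵢ × Lᵢ(x)
where Lᵢ(x) = Π_{j≠i} (x - xⱼ)/(xᵢ - xⱼ)

L_0(8.6) = (8.6 - 4)/(1 - 4) × (8.6 - 7)/(1 - 7) × (8.6 - 10)/(1 - 10) × (8.6 - 13)/(1 - 13) = 0.023322
L_1(8.6) = (8.6 - 1)/(4 - 1) × (8.6 - 7)/(4 - 7) × (8.6 - 10)/(4 - 10) × (8.6 - 13)/(4 - 13) = -0.154127
L_2(8.6) = (8.6 - 1)/(7 - 1) × (8.6 - 4)/(7 - 4) × (8.6 - 10)/(7 - 10) × (8.6 - 13)/(7 - 13) = 0.664672
L_3(8.6) = (8.6 - 1)/(10 - 1) × (8.6 - 4)/(10 - 4) × (8.6 - 7)/(10 - 7) × (8.6 - 13)/(10 - 13) = 0.506416
L_4(8.6) = (8.6 - 1)/(13 - 1) × (8.6 - 4)/(13 - 4) × (8.6 - 7)/(13 - 7) × (8.6 - 10)/(13 - 10) = -0.040283

P(8.6) = 25×L_0(8.6) + (-4)×L_1(8.6) + (-1)×L_2(8.6) + 9×L_3(8.6) + 22×L_4(8.6)
P(8.6) = 4.206400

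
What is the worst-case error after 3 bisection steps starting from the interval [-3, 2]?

Bisection error bound: |error| ≤ (b-a)/2^n
|error| ≤ (2 - (-3))/2^3 = 5/2^3
|error| ≤ 0.6250000000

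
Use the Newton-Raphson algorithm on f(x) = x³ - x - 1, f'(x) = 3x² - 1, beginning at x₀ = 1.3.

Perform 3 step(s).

f(x) = x³ - x - 1
f'(x) = 3x² - 1
x₀ = 1.3

Newton-Raphson formula: x_{n+1} = x_n - f(x_n)/f'(x_n)

Iteration 1:
  f(1.300000) = -0.103000
  f'(1.300000) = 4.070000
  x_1 = 1.300000 - (-0.103000)/4.070000 = 1.325307
Iteration 2:
  f(1.325307) = 0.002514
  f'(1.325307) = 4.269317
  x_2 = 1.325307 - 0.002514/4.269317 = 1.324718
Iteration 3:
  f(1.324718) = 0.000001
  f'(1.324718) = 4.264636
  x_3 = 1.324718 - 0.000001/4.264636 = 1.324718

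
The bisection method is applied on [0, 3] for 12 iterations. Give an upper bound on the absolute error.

Bisection error bound: |error| ≤ (b-a)/2^n
|error| ≤ (3 - 0)/2^12 = 3/2^12
|error| ≤ 0.0007324219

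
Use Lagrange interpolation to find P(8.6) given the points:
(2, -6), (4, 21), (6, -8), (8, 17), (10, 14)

Lagrange interpolation formula:
P(x) = Σ yᵢ × Lᵢ(x)
where Lᵢ(x) = Π_{j≠i} (x - xⱼ)/(xᵢ - xⱼ)

L_0(8.6) = (8.6 - 4)/(2 - 4) × (8.6 - 6)/(2 - 6) × (8.6 - 8)/(2 - 8) × (8.6 - 10)/(2 - 10) = -0.026162
L_1(8.6) = (8.6 - 2)/(4 - 2) × (8.6 - 6)/(4 - 6) × (8.6 - 8)/(4 - 8) × (8.6 - 10)/(4 - 10) = 0.150150
L_2(8.6) = (8.6 - 2)/(6 - 2) × (8.6 - 4)/(6 - 4) × (8.6 - 8)/(6 - 8) × (8.6 - 10)/(6 - 10) = -0.398475
L_3(8.6) = (8.6 - 2)/(8 - 2) × (8.6 - 4)/(8 - 4) × (8.6 - 6)/(8 - 6) × (8.6 - 10)/(8 - 10) = 1.151150
L_4(8.6) = (8.6 - 2)/(10 - 2) × (8.6 - 4)/(10 - 4) × (8.6 - 6)/(10 - 6) × (8.6 - 8)/(10 - 8) = 0.123337

P(8.6) = (-6)×L_0(8.6) + 21×L_1(8.6) + (-8)×L_2(8.6) + 17×L_3(8.6) + 14×L_4(8.6)
P(8.6) = 27.794200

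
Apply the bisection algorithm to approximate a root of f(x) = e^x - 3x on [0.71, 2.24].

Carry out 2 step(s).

f(x) = e^x - 3x
Initial interval: [0.71, 2.24]

Iteration 1:
  c_1 = (0.710000 + 2.240000)/2 = 1.475000
  f(c_1) = f(1.475000) = -0.053964
  f(a) × f(c) ≥ 0, new interval: [1.475000, 2.240000]
Iteration 2:
  c_2 = (1.475000 + 2.240000)/2 = 1.857500
  f(c_2) = f(1.857500) = 0.835197
  f(a) × f(c) < 0, new interval: [1.475000, 1.857500]

After 2 iteration(s), the approximation is c_2 = 1.857500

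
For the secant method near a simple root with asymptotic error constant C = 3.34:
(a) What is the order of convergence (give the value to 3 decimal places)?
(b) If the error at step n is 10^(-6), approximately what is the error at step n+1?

(a) Secant method has superlinear convergence with order φ = (1+√5)/2 ≈ 1.618.
    This means |e_{n+1}| ≈ C|e_n|^1.618.

(b) With |e_n| = 10^(-6) and C = 3.34:
    |e_{n+1}| ≈ 3.34 × (10^(-6))^1.618 = 3.34 × 10^(-9.71)

(a) ≈ 1.618 (golden ratio); (b) |e_{n+1}| ≈ 6.539e-10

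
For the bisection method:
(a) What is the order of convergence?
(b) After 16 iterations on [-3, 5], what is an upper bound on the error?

(a) Bisection has linear (order 1) convergence; the error is halved each step.

(b) Error bound = (b-a)/2^n = (5 - (-3))/2^{16}
    = 8/2^{16}

(a) 1 (linear); (b) error ≤ 1.22e-04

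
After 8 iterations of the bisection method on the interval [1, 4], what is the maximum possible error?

Bisection error bound: |error| ≤ (b-a)/2^n
|error| ≤ (4 - 1)/2^8 = 3/2^8
|error| ≤ 0.0117187500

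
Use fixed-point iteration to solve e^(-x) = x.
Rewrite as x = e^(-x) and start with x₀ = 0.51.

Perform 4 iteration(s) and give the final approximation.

Equation: e^(-x) = x
Fixed-point form: x = e^(-x)
x₀ = 0.51

x_1 = g(0.510000) = 0.600496
x_2 = g(0.600496) = 0.548540
x_3 = g(0.548540) = 0.577793
x_4 = g(0.577793) = 0.561135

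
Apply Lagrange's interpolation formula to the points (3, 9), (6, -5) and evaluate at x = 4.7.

Lagrange interpolation formula:
P(x) = Σ yᵢ × Lᵢ(x)
where Lᵢ(x) = Π_{j≠i} (x - xⱼ)/(xᵢ - xⱼ)

L_0(4.7) = (4.7 - 6)/(3 - 6) = 0.433333
L_1(4.7) = (4.7 - 3)/(6 - 3) = 0.566667

P(4.7) = 9×L_0(4.7) + (-5)×L_1(4.7)
P(4.7) = 1.066667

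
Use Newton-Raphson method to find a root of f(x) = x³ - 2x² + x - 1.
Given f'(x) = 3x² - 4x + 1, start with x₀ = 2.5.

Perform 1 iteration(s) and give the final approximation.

f(x) = x³ - 2x² + x - 1
f'(x) = 3x² - 4x + 1
x₀ = 2.5

Newton-Raphson formula: x_{n+1} = x_n - f(x_n)/f'(x_n)

Iteration 1:
  f(2.500000) = 4.625000
  f'(2.500000) = 9.750000
  x_1 = 2.500000 - 4.625000/9.750000 = 2.025641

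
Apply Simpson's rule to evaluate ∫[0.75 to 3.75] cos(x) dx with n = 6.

f(x) = cos(x)
a = 0.75, b = 3.75, n = 6
h = (b - a)/n = 0.500000

Simpson's rule: (h/3)[f(x₀) + 4f(x₁) + 2f(x₂) + ... + f(xₙ)]

x_0 = 0.7500, f(x_0) = 0.731689, coefficient = 1
x_1 = 1.2500, f(x_1) = 0.315322, coefficient = 4
x_2 = 1.7500, f(x_2) = -0.178246, coefficient = 2
x_3 = 2.2500, f(x_3) = -0.628174, coefficient = 4
x_4 = 2.7500, f(x_4) = -0.924302, coefficient = 2
x_5 = 3.2500, f(x_5) = -0.994130, coefficient = 4
x_6 = 3.7500, f(x_6) = -0.820559, coefficient = 1

I ≈ (0.500000/3) × -7.521891 = -1.253649
Exact value: -1.253200
Error: 0.000448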